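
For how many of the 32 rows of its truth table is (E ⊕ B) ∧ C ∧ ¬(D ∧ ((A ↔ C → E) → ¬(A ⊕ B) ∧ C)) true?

6

A | B | C | D | E | φ
- | - | - | - | - | -
T | T | T | T | T | F
T | T | T | T | F | F
T | T | T | F | T | F
T | T | T | F | F | T
T | T | F | T | T | F
T | T | F | T | F | F
T | T | F | F | T | F
T | T | F | F | F | F
T | F | T | T | T | T
T | F | T | T | F | F
T | F | T | F | T | T
T | F | T | F | F | F
T | F | F | T | T | F
T | F | F | T | F | F
T | F | F | F | T | F
T | F | F | F | F | F
F | T | T | T | T | F
F | T | T | T | F | T
F | T | T | F | T | F
F | T | T | F | F | T
F | T | F | T | T | F
F | T | F | T | F | F
F | T | F | F | T | F
F | T | F | F | F | F
F | F | T | T | T | F
F | F | T | T | F | F
F | F | T | F | T | T
F | F | T | F | F | F
F | F | F | T | T | F
F | F | F | T | F | F
F | F | F | F | T | F
F | F | F | F | F | F
The formula is true on 6 of the 32 rows.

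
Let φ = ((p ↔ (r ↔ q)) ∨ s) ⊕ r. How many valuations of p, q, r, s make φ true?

  p   |   q   |   r   |   s   || (r ↔ q) | (p ↔ (r ↔ q)) | ((p ↔ (r ↔ q)) ∨ s) | (((p ↔ (r ↔ q)) ∨ s) ⊕ r)
 True |  True |  True |  True ||   True  |      True     |         True        |           False          
 True |  True |  True | False ||   True  |      True     |         True        |           False          
 True |  True | False |  True ||  False  |     False     |         True        |            True          
 True |  True | False | False ||  False  |     False     |        False        |           False          
 True | False |  True |  True ||  False  |     False     |         True        |           False          
 True | False |  True | False ||  False  |     False     |        False        |            True          
 True | False | False |  True ||   True  |      True     |         True        |            True          
 True | False | False | False ||   True  |      True     |         True        |            True          
False |  True |  True |  True ||   True  |     False     |         True        |           False          
False |  True |  True | False ||   True  |     False     |        False        |            True          
False |  True | False |  True ||  False  |      True     |         True        |            True          
False |  True | False | False ||  False  |      True     |         True        |            True          
False | False |  True |  True ||  False  |      True     |         True        |           False          
False | False |  True | False ||  False  |      True     |         True        |           False          
False | False | False |  True ||   True  |     False     |         True        |            True          
False | False | False | False ||   True  |     False     |        False        |           False          
The formula is true on 8 of the 16 rows.

8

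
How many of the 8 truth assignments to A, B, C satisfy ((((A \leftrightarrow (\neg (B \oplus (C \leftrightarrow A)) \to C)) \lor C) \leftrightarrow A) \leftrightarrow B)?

4

  A      B      C    |  (C \leftrightarrow A)    φ  
 True   True   True  |           True           True
 True   True  False  |          False           True
 True  False   True  |           True          False
 True  False  False  |          False           True
False   True   True  |          False          False
False   True  False  |           True          False
False  False   True  |          False           True
False  False  False  |           True          False
The formula is true on 4 of the 8 rows.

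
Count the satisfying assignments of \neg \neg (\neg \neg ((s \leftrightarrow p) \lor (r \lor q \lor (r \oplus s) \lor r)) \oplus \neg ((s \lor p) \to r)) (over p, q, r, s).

11

p | q | r | s || φ
0 | 0 | 0 | 0 || 1
0 | 0 | 0 | 1 || 0
0 | 0 | 1 | 0 || 1
0 | 0 | 1 | 1 || 1
0 | 1 | 0 | 0 || 1
0 | 1 | 0 | 1 || 0
0 | 1 | 1 | 0 || 1
0 | 1 | 1 | 1 || 1
1 | 0 | 0 | 0 || 1
1 | 0 | 0 | 1 || 0
1 | 0 | 1 | 0 || 1
1 | 0 | 1 | 1 || 1
1 | 1 | 0 | 0 || 0
1 | 1 | 0 | 1 || 0
1 | 1 | 1 | 0 || 1
1 | 1 | 1 | 1 || 1
The formula is true on 11 of the 16 rows.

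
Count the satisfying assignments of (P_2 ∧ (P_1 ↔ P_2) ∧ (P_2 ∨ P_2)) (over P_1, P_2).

1

P_1  P_2  |  φ
 F    F   |  F
 F    T   |  F
 T    F   |  F
 T    T   |  T
The formula is true on 1 of the 4 rows.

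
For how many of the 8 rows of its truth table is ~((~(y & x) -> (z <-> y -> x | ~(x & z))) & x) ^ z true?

x  y  z     (y & x)  ~(y & x)  (x & z)  ~(x & z)  (x | ~(x & z))  (y -> (x | ~(x & z)))  φ
T  T  T        T        F         T        F            T                   T            T
T  T  F        T        F         F        T            T                   T            F
T  F  T        F        T         T        F            T                   T            T
T  F  F        F        T         F        T            T                   T            T
F  T  T        F        T         F        T            T                   T            F
F  T  F        F        T         F        T            T                   T            T
F  F  T        F        T         F        T            T                   T            F
F  F  F        F        T         F        T            T                   T            T
The formula is true on 5 of the 8 rows.

5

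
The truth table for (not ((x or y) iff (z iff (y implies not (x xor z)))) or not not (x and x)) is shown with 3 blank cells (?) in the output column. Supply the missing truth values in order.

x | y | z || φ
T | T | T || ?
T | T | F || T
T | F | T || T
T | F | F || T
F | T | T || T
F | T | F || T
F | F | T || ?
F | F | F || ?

T, T, F

Row x=T, y=T, z=T: not ((x or y) iff (z iff (y implies not (x xor z)))) = F, not not (x and x) = T, so the formula = T.
Row x=F, y=F, z=T: not ((x or y) iff (z iff (y implies not (x xor z)))) = T, not not (x and x) = F, so the formula = T.
Row x=F, y=F, z=F: not ((x or y) iff (z iff (y implies not (x xor z)))) = F, not not (x and x) = F, so the formula = F.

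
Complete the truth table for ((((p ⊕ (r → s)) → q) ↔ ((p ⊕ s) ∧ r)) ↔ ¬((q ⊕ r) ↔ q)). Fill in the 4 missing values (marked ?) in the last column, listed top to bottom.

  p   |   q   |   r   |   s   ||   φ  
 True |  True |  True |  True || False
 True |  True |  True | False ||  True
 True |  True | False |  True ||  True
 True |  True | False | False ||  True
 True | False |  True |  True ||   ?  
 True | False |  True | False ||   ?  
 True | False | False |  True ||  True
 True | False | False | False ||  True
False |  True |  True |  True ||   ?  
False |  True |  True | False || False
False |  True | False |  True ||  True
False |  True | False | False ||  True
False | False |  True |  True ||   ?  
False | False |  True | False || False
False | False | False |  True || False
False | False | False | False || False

False, False, True, False

Row p=True, q=False, r=True, s=True: (((p ⊕ (r → s)) → q) ↔ ((p ⊕ s) ∧ r)) = False, ¬((q ⊕ r) ↔ q) = True, so the formula = False.
Row p=True, q=False, r=True, s=False: (((p ⊕ (r → s)) → q) ↔ ((p ⊕ s) ∧ r)) = False, ¬((q ⊕ r) ↔ q) = True, so the formula = False.
Row p=False, q=True, r=True, s=True: (((p ⊕ (r → s)) → q) ↔ ((p ⊕ s) ∧ r)) = True, ¬((q ⊕ r) ↔ q) = True, so the formula = True.
Row p=False, q=False, r=True, s=True: (((p ⊕ (r → s)) → q) ↔ ((p ⊕ s) ∧ r)) = False, ¬((q ⊕ r) ↔ q) = True, so the formula = False.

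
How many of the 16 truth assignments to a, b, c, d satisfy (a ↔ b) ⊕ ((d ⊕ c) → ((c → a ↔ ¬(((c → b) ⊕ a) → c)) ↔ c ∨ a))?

a | b | c | d | (a ↔ b) | (d ⊕ c) | (c → a) | (c → b) | ((c → b) ⊕ a) | (((c → b) ⊕ a) → c) | ¬(((c → b) ⊕ a) → c) | (c ∨ a) | φ
- | - | - | - | ------- | ------- | ------- | ------- | ------------- | ------------------- | -------------------- | ------- | -
F | F | F | F |    T    |    F    |    T    |    T    |       T       |          F          |          T           |    F    | F
F | F | F | T |    T    |    T    |    T    |    T    |       T       |          F          |          T           |    F    | T
F | F | T | F |    T    |    T    |    F    |    F    |       F       |          T          |          F           |    T    | F
F | F | T | T |    T    |    F    |    F    |    F    |       F       |          T          |          F           |    T    | F
F | T | F | F |    F    |    F    |    T    |    T    |       T       |          F          |          T           |    F    | T
F | T | F | T |    F    |    T    |    T    |    T    |       T       |          F          |          T           |    F    | F
F | T | T | F |    F    |    T    |    F    |    T    |       T       |          T          |          F           |    T    | T
F | T | T | T |    F    |    F    |    F    |    T    |       T       |          T          |          F           |    T    | T
T | F | F | F |    F    |    F    |    T    |    T    |       F       |          T          |          F           |    T    | T
T | F | F | T |    F    |    T    |    T    |    T    |       F       |          T          |          F           |    T    | F
T | F | T | F |    F    |    T    |    T    |    F    |       T       |          T          |          F           |    T    | F
T | F | T | T |    F    |    F    |    T    |    F    |       T       |          T          |          F           |    T    | T
T | T | F | F |    T    |    F    |    T    |    T    |       F       |          T          |          F           |    T    | F
T | T | F | T |    T    |    T    |    T    |    T    |       F       |          T          |          F           |    T    | T
T | T | T | F |    T    |    T    |    T    |    T    |       F       |          T          |          F           |    T    | T
T | T | T | T |    T    |    F    |    T    |    T    |       F       |          T          |          F           |    T    | F
The formula is true on 8 of the 16 rows.

8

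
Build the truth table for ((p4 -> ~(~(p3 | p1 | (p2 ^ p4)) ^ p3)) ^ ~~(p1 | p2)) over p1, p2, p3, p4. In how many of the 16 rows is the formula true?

7

p1  p2  p3  p4  |  φ
1   1   1   1   |  1
1   1   1   0   |  0
1   1   0   1   |  0
1   1   0   0   |  0
1   0   1   1   |  1
1   0   1   0   |  0
1   0   0   1   |  0
1   0   0   0   |  0
0   1   1   1   |  1
0   1   1   0   |  0
0   1   0   1   |  1
0   1   0   0   |  0
0   0   1   1   |  0
0   0   1   0   |  1
0   0   0   1   |  1
0   0   0   0   |  1
The formula is true on 7 of the 16 rows.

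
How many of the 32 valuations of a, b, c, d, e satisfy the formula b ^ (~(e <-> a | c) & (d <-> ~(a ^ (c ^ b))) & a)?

a | b | c | d | e || φ
F | F | F | F | F || F
F | F | F | F | T || F
F | F | F | T | F || F
F | F | F | T | T || F
F | F | T | F | F || F
F | F | T | F | T || F
F | F | T | T | F || F
F | F | T | T | T || F
F | T | F | F | F || T
F | T | F | F | T || T
F | T | F | T | F || T
F | T | F | T | T || T
F | T | T | F | F || T
F | T | T | F | T || T
F | T | T | T | F || T
F | T | T | T | T || T
T | F | F | F | F || T
T | F | F | F | T || F
T | F | F | T | F || F
T | F | F | T | T || F
T | F | T | F | F || F
T | F | T | F | T || F
T | F | T | T | F || T
T | F | T | T | T || F
T | T | F | F | F || T
T | T | F | F | T || T
T | T | F | T | F || F
T | T | F | T | T || T
T | T | T | F | F || F
T | T | T | F | T || T
T | T | T | T | F || T
T | T | T | T | T || T
The formula is true on 16 of the 32 rows.

16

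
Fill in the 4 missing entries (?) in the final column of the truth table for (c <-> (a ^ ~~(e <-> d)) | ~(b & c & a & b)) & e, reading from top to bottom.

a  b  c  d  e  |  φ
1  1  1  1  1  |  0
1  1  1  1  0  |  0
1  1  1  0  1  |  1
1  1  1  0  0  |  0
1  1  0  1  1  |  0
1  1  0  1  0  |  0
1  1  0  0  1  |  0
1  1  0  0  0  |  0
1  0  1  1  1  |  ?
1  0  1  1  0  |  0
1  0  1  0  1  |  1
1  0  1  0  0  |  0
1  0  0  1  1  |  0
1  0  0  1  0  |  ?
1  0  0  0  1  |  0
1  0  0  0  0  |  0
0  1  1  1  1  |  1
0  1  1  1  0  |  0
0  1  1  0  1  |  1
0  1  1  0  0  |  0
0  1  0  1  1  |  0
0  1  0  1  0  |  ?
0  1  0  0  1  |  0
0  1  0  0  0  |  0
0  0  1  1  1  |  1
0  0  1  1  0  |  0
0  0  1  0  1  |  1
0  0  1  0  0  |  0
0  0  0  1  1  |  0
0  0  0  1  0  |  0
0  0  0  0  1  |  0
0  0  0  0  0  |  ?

1, 0, 0, 0

Row a=1, b=0, c=1, d=1, e=1: (c <-> (a ^ ~~(e <-> d)) | ~(b & c & a & b)) = 1, so the formula = 1.
Row a=1, b=0, c=0, d=1, e=0: (c <-> (a ^ ~~(e <-> d)) | ~(b & c & a & b)) = 0, so the formula = 0.
Row a=0, b=1, c=0, d=1, e=0: (c <-> (a ^ ~~(e <-> d)) | ~(b & c & a & b)) = 0, so the formula = 0.
Row a=0, b=0, c=0, d=0, e=0: (c <-> (a ^ ~~(e <-> d)) | ~(b & c & a & b)) = 0, so the formula = 0.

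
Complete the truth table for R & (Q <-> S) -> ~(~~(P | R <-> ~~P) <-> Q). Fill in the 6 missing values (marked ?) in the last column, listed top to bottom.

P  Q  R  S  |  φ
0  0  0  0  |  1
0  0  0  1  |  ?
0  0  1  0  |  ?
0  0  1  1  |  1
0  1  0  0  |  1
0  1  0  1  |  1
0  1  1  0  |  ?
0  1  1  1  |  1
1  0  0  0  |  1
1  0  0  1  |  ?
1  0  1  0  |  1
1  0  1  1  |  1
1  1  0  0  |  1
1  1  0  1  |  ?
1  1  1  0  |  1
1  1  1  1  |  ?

1, 0, 1, 1, 1, 0

Row P=0, Q=0, R=0, S=1: (R & (Q <-> S)) = 0, ~(~~(P | R <-> ~~P) <-> Q) = 1, so the formula = 1.
Row P=0, Q=0, R=1, S=0: (R & (Q <-> S)) = 1, ~(~~(P | R <-> ~~P) <-> Q) = 0, so the formula = 0.
Row P=0, Q=1, R=1, S=0: (R & (Q <-> S)) = 0, ~(~~(P | R <-> ~~P) <-> Q) = 1, so the formula = 1.
Row P=1, Q=0, R=0, S=1: (R & (Q <-> S)) = 0, ~(~~(P | R <-> ~~P) <-> Q) = 1, so the formula = 1.
Row P=1, Q=1, R=0, S=1: (R & (Q <-> S)) = 0, ~(~~(P | R <-> ~~P) <-> Q) = 0, so the formula = 1.
Row P=1, Q=1, R=1, S=1: (R & (Q <-> S)) = 1, ~(~~(P | R <-> ~~P) <-> Q) = 0, so the formula = 0.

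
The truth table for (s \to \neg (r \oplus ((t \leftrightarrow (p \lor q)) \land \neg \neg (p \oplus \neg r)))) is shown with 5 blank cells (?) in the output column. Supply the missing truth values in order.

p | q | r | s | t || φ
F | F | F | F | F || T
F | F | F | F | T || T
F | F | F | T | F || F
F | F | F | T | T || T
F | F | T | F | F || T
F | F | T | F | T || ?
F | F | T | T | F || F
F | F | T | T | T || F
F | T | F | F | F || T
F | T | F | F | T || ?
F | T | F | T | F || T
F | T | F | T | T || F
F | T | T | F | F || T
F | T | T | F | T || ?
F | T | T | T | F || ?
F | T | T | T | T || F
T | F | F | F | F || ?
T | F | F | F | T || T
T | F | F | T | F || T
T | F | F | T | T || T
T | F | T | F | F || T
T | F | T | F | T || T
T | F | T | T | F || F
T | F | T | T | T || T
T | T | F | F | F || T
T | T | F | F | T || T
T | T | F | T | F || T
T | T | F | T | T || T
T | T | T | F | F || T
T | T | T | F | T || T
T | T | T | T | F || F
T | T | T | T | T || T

T, T, T, F, T

Row p=F, q=F, r=T, s=F, t=T: \neg (r \oplus ((t \leftrightarrow (p \lor q)) \land \neg \neg (p \oplus \neg r))) = F, so the formula = T.
Row p=F, q=T, r=F, s=F, t=T: \neg (r \oplus ((t \leftrightarrow (p \lor q)) \land \neg \neg (p \oplus \neg r))) = F, so the formula = T.
Row p=F, q=T, r=T, s=F, t=T: \neg (r \oplus ((t \leftrightarrow (p \lor q)) \land \neg \neg (p \oplus \neg r))) = F, so the formula = T.
Row p=F, q=T, r=T, s=T, t=F: \neg (r \oplus ((t \leftrightarrow (p \lor q)) \land \neg \neg (p \oplus \neg r))) = F, so the formula = F.
Row p=T, q=F, r=F, s=F, t=F: \neg (r \oplus ((t \leftrightarrow (p \lor q)) \land \neg \neg (p \oplus \neg r))) = T, so the formula = T.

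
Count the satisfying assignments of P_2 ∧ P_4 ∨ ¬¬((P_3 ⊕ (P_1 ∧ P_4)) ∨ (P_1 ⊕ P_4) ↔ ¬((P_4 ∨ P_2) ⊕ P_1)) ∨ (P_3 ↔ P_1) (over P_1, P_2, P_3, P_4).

13

P_1 | P_2 | P_3 | P_4 | φ
--- | --- | --- | --- | -
 1  |  1  |  1  |  1  | 1
 1  |  1  |  1  |  0  | 1
 1  |  1  |  0  |  1  | 1
 1  |  1  |  0  |  0  | 1
 1  |  0  |  1  |  1  | 1
 1  |  0  |  1  |  0  | 1
 1  |  0  |  0  |  1  | 1
 1  |  0  |  0  |  0  | 0
 0  |  1  |  1  |  1  | 1
 0  |  1  |  1  |  0  | 0
 0  |  1  |  0  |  1  | 1
 0  |  1  |  0  |  0  | 1
 0  |  0  |  1  |  1  | 0
 0  |  0  |  1  |  0  | 1
 0  |  0  |  0  |  1  | 1
 0  |  0  |  0  |  0  | 1
The formula is true on 13 of the 16 rows.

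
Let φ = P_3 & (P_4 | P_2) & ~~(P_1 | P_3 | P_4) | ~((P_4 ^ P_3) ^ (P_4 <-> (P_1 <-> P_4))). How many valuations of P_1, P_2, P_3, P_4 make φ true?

11

P_1  P_2  P_3  P_4  |  φ
 1    1    1    1   |  1
 1    1    1    0   |  1
 1    1    0    1   |  1
 1    1    0    0   |  0
 1    0    1    1   |  1
 1    0    1    0   |  1
 1    0    0    1   |  1
 1    0    0    0   |  0
 0    1    1    1   |  1
 0    1    1    0   |  1
 0    1    0    1   |  0
 0    1    0    0   |  1
 0    0    1    1   |  1
 0    0    1    0   |  0
 0    0    0    1   |  0
 0    0    0    0   |  1
The formula is true on 11 of the 16 rows.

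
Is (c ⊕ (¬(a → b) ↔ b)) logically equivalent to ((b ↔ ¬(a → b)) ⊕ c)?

equivalent

a | b | c || φ | ψ
1 | 1 | 1 || 1 | 1
1 | 1 | 0 || 0 | 0
1 | 0 | 1 || 1 | 1
1 | 0 | 0 || 0 | 0
0 | 1 | 1 || 1 | 1
0 | 1 | 0 || 0 | 0
0 | 0 | 1 || 0 | 0
0 | 0 | 0 || 1 | 1
The columns for φ and ψ agree on every row, so they are logically equivalent.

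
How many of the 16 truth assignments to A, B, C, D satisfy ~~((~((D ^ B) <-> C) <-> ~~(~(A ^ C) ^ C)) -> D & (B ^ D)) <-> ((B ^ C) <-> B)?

8

A  B  C  D  |  φ
F  F  F  F  |  T
F  F  F  T  |  T
F  F  T  F  |  T
F  F  T  T  |  F
F  T  F  F  |  F
F  T  F  T  |  T
F  T  T  F  |  F
F  T  T  T  |  T
T  F  F  F  |  F
T  F  F  T  |  T
T  F  T  F  |  F
T  F  T  T  |  F
T  T  F  F  |  T
T  T  F  T  |  F
T  T  T  F  |  T
T  T  T  T  |  F
The formula is true on 8 of the 16 rows.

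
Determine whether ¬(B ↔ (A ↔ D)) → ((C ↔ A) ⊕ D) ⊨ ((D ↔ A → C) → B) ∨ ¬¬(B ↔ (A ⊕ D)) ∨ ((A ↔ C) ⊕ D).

A | B | C | D || φ | ψ
T | T | T | T || T | T
T | T | T | F || T | T
T | T | F | T || T | T
T | T | F | F || F | T
T | F | T | T || F | T
T | F | T | F || T | T
T | F | F | T || T | T
T | F | F | F || T | F
F | T | T | T || T | T
F | T | T | F || T | T
F | T | F | T || F | T
F | T | F | F || T | T
F | F | T | T || T | T
F | F | T | F || F | T
F | F | F | T || T | F
F | F | F | F || T | T
At A=T, B=F, C=F, D=F we have φ true but ψ false, so φ does not entail ψ.

no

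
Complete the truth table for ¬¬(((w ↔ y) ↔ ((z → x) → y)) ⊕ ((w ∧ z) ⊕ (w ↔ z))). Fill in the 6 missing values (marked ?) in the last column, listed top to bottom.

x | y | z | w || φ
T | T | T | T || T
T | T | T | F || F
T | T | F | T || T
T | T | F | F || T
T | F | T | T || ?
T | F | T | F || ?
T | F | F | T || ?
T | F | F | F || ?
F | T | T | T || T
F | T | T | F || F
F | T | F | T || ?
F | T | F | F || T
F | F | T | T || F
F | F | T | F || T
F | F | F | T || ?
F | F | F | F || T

Row x=T, y=F, z=T, w=T: (((w ↔ y) ↔ ((z → x) → y)) ⊕ ((w ∧ z) ⊕ (w ↔ z))) = T, ¬(((w ↔ y) ↔ ((z → x) → y)) ⊕ ((w ∧ z) ⊕ (w ↔ z))) = F, so the formula = T.
Row x=T, y=F, z=T, w=F: (((w ↔ y) ↔ ((z → x) → y)) ⊕ ((w ∧ z) ⊕ (w ↔ z))) = F, ¬(((w ↔ y) ↔ ((z → x) → y)) ⊕ ((w ∧ z) ⊕ (w ↔ z))) = T, so the formula = F.
Row x=T, y=F, z=F, w=T: (((w ↔ y) ↔ ((z → x) → y)) ⊕ ((w ∧ z) ⊕ (w ↔ z))) = T, ¬(((w ↔ y) ↔ ((z → x) → y)) ⊕ ((w ∧ z) ⊕ (w ↔ z))) = F, so the formula = T.
Row x=T, y=F, z=F, w=F: (((w ↔ y) ↔ ((z → x) → y)) ⊕ ((w ∧ z) ⊕ (w ↔ z))) = T, ¬(((w ↔ y) ↔ ((z → x) → y)) ⊕ ((w ∧ z) ⊕ (w ↔ z))) = F, so the formula = T.
Row x=F, y=T, z=F, w=T: (((w ↔ y) ↔ ((z → x) → y)) ⊕ ((w ∧ z) ⊕ (w ↔ z))) = T, ¬(((w ↔ y) ↔ ((z → x) → y)) ⊕ ((w ∧ z) ⊕ (w ↔ z))) = F, so the formula = T.
Row x=F, y=F, z=F, w=T: (((w ↔ y) ↔ ((z → x) → y)) ⊕ ((w ∧ z) ⊕ (w ↔ z))) = T, ¬(((w ↔ y) ↔ ((z → x) → y)) ⊕ ((w ∧ z) ⊕ (w ↔ z))) = F, so the formula = T.

T, F, T, T, T, T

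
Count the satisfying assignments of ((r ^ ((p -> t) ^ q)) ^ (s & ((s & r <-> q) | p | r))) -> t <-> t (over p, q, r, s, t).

23

p | q | r | s | t | φ
- | - | - | - | - | -
0 | 0 | 0 | 0 | 0 | 1
0 | 0 | 0 | 0 | 1 | 1
0 | 0 | 0 | 1 | 0 | 0
0 | 0 | 0 | 1 | 1 | 1
0 | 0 | 1 | 0 | 0 | 0
0 | 0 | 1 | 0 | 1 | 1
0 | 0 | 1 | 1 | 0 | 1
0 | 0 | 1 | 1 | 1 | 1
0 | 1 | 0 | 0 | 0 | 0
0 | 1 | 0 | 0 | 1 | 1
0 | 1 | 0 | 1 | 0 | 0
0 | 1 | 0 | 1 | 1 | 1
0 | 1 | 1 | 0 | 0 | 1
0 | 1 | 1 | 0 | 1 | 1
0 | 1 | 1 | 1 | 0 | 0
0 | 1 | 1 | 1 | 1 | 1
1 | 0 | 0 | 0 | 0 | 0
1 | 0 | 0 | 0 | 1 | 1
1 | 0 | 0 | 1 | 0 | 1
1 | 0 | 0 | 1 | 1 | 1
1 | 0 | 1 | 0 | 0 | 1
1 | 0 | 1 | 0 | 1 | 1
1 | 0 | 1 | 1 | 0 | 0
1 | 0 | 1 | 1 | 1 | 1
1 | 1 | 0 | 0 | 0 | 1
1 | 1 | 0 | 0 | 1 | 1
1 | 1 | 0 | 1 | 0 | 0
1 | 1 | 0 | 1 | 1 | 1
1 | 1 | 1 | 0 | 0 | 0
1 | 1 | 1 | 0 | 1 | 1
1 | 1 | 1 | 1 | 0 | 1
1 | 1 | 1 | 1 | 1 | 1
The formula is true on 23 of the 32 rows.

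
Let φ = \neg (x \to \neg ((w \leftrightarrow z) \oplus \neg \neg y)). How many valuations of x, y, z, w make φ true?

x | y | z | w || (w \leftrightarrow z) | \neg y | \neg \neg y | φ
T | T | T | T ||           T           |   F    |      T      | F
T | T | T | F ||           F           |   F    |      T      | T
T | T | F | T ||           F           |   F    |      T      | T
T | T | F | F ||           T           |   F    |      T      | F
T | F | T | T ||           T           |   T    |      F      | T
T | F | T | F ||           F           |   T    |      F      | F
T | F | F | T ||           F           |   T    |      F      | F
T | F | F | F ||           T           |   T    |      F      | T
F | T | T | T ||           T           |   F    |      T      | F
F | T | T | F ||           F           |   F    |      T      | F
F | T | F | T ||           F           |   F    |      T      | F
F | T | F | F ||           T           |   F    |      T      | F
F | F | T | T ||           T           |   T    |      F      | F
F | F | T | F ||           F           |   T    |      F      | F
F | F | F | T ||           F           |   T    |      F      | F
F | F | F | F ||           T           |   T    |      F      | F
The formula is true on 4 of the 16 rows.

4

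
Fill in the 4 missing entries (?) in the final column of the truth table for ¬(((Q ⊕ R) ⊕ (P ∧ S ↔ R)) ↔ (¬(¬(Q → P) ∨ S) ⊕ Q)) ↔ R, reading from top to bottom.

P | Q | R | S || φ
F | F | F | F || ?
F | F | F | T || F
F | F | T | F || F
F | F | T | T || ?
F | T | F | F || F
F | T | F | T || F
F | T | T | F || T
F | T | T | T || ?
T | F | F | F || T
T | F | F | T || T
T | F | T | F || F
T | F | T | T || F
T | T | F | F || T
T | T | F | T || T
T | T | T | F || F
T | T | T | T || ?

Row P=F, Q=F, R=F, S=F: ¬(((Q ⊕ R) ⊕ (P ∧ S ↔ R)) ↔ (¬(¬(Q → P) ∨ S) ⊕ Q)) = F, so the formula = T.
Row P=F, Q=F, R=T, S=T: ¬(((Q ⊕ R) ⊕ (P ∧ S ↔ R)) ↔ (¬(¬(Q → P) ∨ S) ⊕ Q)) = T, so the formula = T.
Row P=F, Q=T, R=T, S=T: ¬(((Q ⊕ R) ⊕ (P ∧ S ↔ R)) ↔ (¬(¬(Q → P) ∨ S) ⊕ Q)) = T, so the formula = T.
Row P=T, Q=T, R=T, S=T: ¬(((Q ⊕ R) ⊕ (P ∧ S ↔ R)) ↔ (¬(¬(Q → P) ∨ S) ⊕ Q)) = F, so the formula = F.

T, T, T, F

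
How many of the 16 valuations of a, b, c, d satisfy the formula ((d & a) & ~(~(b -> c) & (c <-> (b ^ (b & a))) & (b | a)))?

3

a  b  c  d     (d & a)  (b -> c)  ~(b -> c)  (b & a)  (b ^ (b & a))  (c <-> (b ^ (b & a)))  (b | a)  φ
F  F  F  F        F        T          F         F           F                  T               F     F
F  F  F  T        F        T          F         F           F                  T               F     F
F  F  T  F        F        T          F         F           F                  F               F     F
F  F  T  T        F        T          F         F           F                  F               F     F
F  T  F  F        F        F          T         F           T                  F               T     F
F  T  F  T        F        F          T         F           T                  F               T     F
F  T  T  F        F        T          F         F           T                  T               T     F
F  T  T  T        F        T          F         F           T                  T               T     F
T  F  F  F        F        T          F         F           F                  T               T     F
T  F  F  T        T        T          F         F           F                  T               T     T
T  F  T  F        F        T          F         F           F                  F               T     F
T  F  T  T        T        T          F         F           F                  F               T     T
T  T  F  F        F        F          T         T           F                  T               T     F
T  T  F  T        T        F          T         T           F                  T               T     F
T  T  T  F        F        T          F         T           F                  F               T     F
T  T  T  T        T        T          F         T           F                  F               T     T
The formula is true on 3 of the 16 rows.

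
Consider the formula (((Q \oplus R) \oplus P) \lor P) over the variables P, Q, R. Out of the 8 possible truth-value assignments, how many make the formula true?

P | Q | R | (Q \oplus R) | ((Q \oplus R) \oplus P) | φ
- | - | - | ------------ | ----------------------- | -
F | F | F |      F       |            F            | F
F | F | T |      T       |            T            | T
F | T | F |      T       |            T            | T
F | T | T |      F       |            F            | F
T | F | F |      F       |            T            | T
T | F | T |      T       |            F            | T
T | T | F |      T       |            F            | T
T | T | T |      F       |            T            | T
The formula is true on 6 of the 8 rows.

6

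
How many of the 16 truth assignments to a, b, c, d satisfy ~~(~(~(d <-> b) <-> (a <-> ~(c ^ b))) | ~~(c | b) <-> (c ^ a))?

8

a  b  c  d     (d <-> b)  ~(d <-> b)  (c ^ b)  ~(c ^ b)  (a <-> ~(c ^ b))  (c | b)  ~(c | b)  ~~(c | b)  (c ^ a)  φ
1  1  1  1         1          0          0        1             1             1        0          1         0     0
1  1  1  0         0          1          0        1             1             1        0          1         0     0
1  1  0  1         1          0          1        0             0             1        0          1         1     1
1  1  0  0         0          1          1        0             0             1        0          1         1     1
1  0  1  1         0          1          1        0             0             1        0          1         0     0
1  0  1  0         1          0          1        0             0             1        0          1         0     0
1  0  0  1         0          1          0        1             1             0        1          0         1     0
1  0  0  0         1          0          0        1             1             0        1          0         1     1
0  1  1  1         1          0          0        1             0             1        0          1         1     1
0  1  1  0         0          1          0        1             0             1        0          1         1     1
0  1  0  1         1          0          1        0             1             1        0          1         0     0
0  1  0  0         0          1          1        0             1             1        0          1         0     0
0  0  1  1         0          1          1        0             1             1        0          1         1     1
0  0  1  0         1          0          1        0             1             1        0          1         1     1
0  0  0  1         0          1          0        1             0             0        1          0         0     0
0  0  0  0         1          0          0        1             0             0        1          0         0     1
The formula is true on 8 of the 16 rows.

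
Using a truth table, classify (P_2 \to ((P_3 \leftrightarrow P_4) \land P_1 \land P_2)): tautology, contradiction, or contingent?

P_1  P_2  P_3  P_4  |  φ
 T    T    T    T   |  T
 T    T    T    F   |  F
 T    T    F    T   |  F
 T    T    F    F   |  T
 T    F    T    T   |  T
 T    F    T    F   |  T
 T    F    F    T   |  T
 T    F    F    F   |  T
 F    T    T    T   |  F
 F    T    T    F   |  F
 F    T    F    T   |  F
 F    T    F    F   |  F
 F    F    T    T   |  T
 F    F    T    F   |  T
 F    F    F    T   |  T
 F    F    F    F   |  T
10 of 16 rows are T, so the formula is contingent.

contingent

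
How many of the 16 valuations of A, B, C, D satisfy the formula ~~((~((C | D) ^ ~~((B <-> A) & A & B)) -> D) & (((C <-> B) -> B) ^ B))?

A  B  C  D     (C | D)  (B <-> A)  ((B <-> A) & A & B)  ~((B <-> A) & A & B)  ~~((B <-> A) & A & B)  (C <-> B)  ((C <-> B) -> B)  (((C <-> B) -> B) ^ B)  φ
0  0  0  0        0         1               0                    1                      0                1             0                    0             0
0  0  0  1        1         1               0                    1                      0                1             0                    0             0
0  0  1  0        1         1               0                    1                      0                0             1                    1             1
0  0  1  1        1         1               0                    1                      0                0             1                    1             1
0  1  0  0        0         0               0                    1                      0                0             1                    0             0
0  1  0  1        1         0               0                    1                      0                0             1                    0             0
0  1  1  0        1         0               0                    1                      0                1             1                    0             0
0  1  1  1        1         0               0                    1                      0                1             1                    0             0
1  0  0  0        0         0               0                    1                      0                1             0                    0             0
1  0  0  1        1         0               0                    1                      0                1             0                    0             0
1  0  1  0        1         0               0                    1                      0                0             1                    1             1
1  0  1  1        1         0               0                    1                      0                0             1                    1             1
1  1  0  0        0         1               1                    0                      1                0             1                    0             0
1  1  0  1        1         1               1                    0                      1                0             1                    0             0
1  1  1  0        1         1               1                    0                      1                1             1                    0             0
1  1  1  1        1         1               1                    0                      1                1             1                    0             0
The formula is true on 4 of the 16 rows.

4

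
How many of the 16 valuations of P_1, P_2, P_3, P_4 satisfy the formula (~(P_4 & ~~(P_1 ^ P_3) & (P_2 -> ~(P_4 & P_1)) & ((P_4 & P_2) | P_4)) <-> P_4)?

5

P_1  P_2  P_3  P_4     (P_1 ^ P_3)  ~(P_1 ^ P_3)  ~~(P_1 ^ P_3)  (P_4 & P_1)  ~(P_4 & P_1)  (P_2 -> ~(P_4 & P_1))  (P_4 & P_2)  ((P_4 & P_2) | P_4)  φ
 0    0    0    0           0            1              0             0            1                  1                 0                0           0
 0    0    0    1           0            1              0             0            1                  1                 0                1           1
 0    0    1    0           1            0              1             0            1                  1                 0                0           0
 0    0    1    1           1            0              1             0            1                  1                 0                1           0
 0    1    0    0           0            1              0             0            1                  1                 0                0           0
 0    1    0    1           0            1              0             0            1                  1                 1                1           1
 0    1    1    0           1            0              1             0            1                  1                 0                0           0
 0    1    1    1           1            0              1             0            1                  1                 1                1           0
 1    0    0    0           1            0              1             0            1                  1                 0                0           0
 1    0    0    1           1            0              1             1            0                  1                 0                1           0
 1    0    1    0           0            1              0             0            1                  1                 0                0           0
 1    0    1    1           0            1              0             1            0                  1                 0                1           1
 1    1    0    0           1            0              1             0            1                  1                 0                0           0
 1    1    0    1           1            0              1             1            0                  0                 1                1           1
 1    1    1    0           0            1              0             0            1                  1                 0                0           0
 1    1    1    1           0            1              0             1            0                  0                 1                1           1
The formula is true on 5 of the 16 rows.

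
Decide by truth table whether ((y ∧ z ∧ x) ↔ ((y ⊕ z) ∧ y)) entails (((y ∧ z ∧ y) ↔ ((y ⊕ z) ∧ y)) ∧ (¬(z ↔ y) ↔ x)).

no

  x   |   y   |   z   |   φ   |   ψ  
----- | ----- | ----- | ----- | -----
 True |  True |  True | False | False
 True |  True | False | False | False
 True | False |  True |  True |  True
 True | False | False |  True | False
False |  True |  True |  True | False
False |  True | False | False | False
False | False |  True |  True | False
False | False | False |  True |  True
At x=True, y=False, z=False we have φ true but ψ false, so φ does not entail ψ.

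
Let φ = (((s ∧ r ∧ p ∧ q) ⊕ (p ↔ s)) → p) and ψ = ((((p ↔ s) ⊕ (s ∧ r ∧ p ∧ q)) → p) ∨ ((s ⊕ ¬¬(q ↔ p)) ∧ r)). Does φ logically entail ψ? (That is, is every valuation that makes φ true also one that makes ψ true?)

p | q | r | s | φ | ψ
- | - | - | - | - | -
T | T | T | T | T | T
T | T | T | F | T | T
T | T | F | T | T | T
T | T | F | F | T | T
T | F | T | T | T | T
T | F | T | F | T | T
T | F | F | T | T | T
T | F | F | F | T | T
F | T | T | T | T | T
F | T | T | F | F | F
F | T | F | T | T | T
F | T | F | F | F | F
F | F | T | T | T | T
F | F | T | F | F | T
F | F | F | T | T | T
F | F | F | F | F | F
In every row where φ is true, ψ is also true, so φ ⊨ ψ.

yes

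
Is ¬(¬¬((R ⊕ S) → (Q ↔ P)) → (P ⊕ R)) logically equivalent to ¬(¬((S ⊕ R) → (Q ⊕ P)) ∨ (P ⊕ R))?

P | Q | R | S | φ | ψ
- | - | - | - | - | -
F | F | F | F | T | T
F | F | F | T | T | F
F | F | T | F | F | F
F | F | T | T | F | F
F | T | F | F | T | T
F | T | F | T | F | T
F | T | T | F | F | F
F | T | T | T | F | F
T | F | F | F | F | F
T | F | F | T | F | F
T | F | T | F | F | T
T | F | T | T | T | T
T | T | F | F | F | F
T | T | F | T | F | F
T | T | T | F | T | F
T | T | T | T | T | T
The columns differ at P=F, Q=F, R=F, S=T (φ=T, ψ=F), so they are not equivalent.

not equivalent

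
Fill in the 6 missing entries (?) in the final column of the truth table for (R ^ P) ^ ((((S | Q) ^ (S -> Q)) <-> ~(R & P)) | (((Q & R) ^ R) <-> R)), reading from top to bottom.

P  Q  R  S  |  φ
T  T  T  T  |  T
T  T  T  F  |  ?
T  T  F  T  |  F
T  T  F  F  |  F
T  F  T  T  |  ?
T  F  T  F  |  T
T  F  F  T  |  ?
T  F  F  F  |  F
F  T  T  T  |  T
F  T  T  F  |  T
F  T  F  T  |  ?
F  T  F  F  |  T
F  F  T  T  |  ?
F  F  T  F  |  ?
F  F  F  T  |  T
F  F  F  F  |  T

T, T, F, T, F, F

Row P=T, Q=T, R=T, S=F: (R ^ P) = F, ((((S | Q) ^ (S -> Q)) <-> ~(R & P)) | (((Q & R) ^ R) <-> R)) = T, so the formula = T.
Row P=T, Q=F, R=T, S=T: (R ^ P) = F, ((((S | Q) ^ (S -> Q)) <-> ~(R & P)) | (((Q & R) ^ R) <-> R)) = T, so the formula = T.
Row P=T, Q=F, R=F, S=T: (R ^ P) = T, ((((S | Q) ^ (S -> Q)) <-> ~(R & P)) | (((Q & R) ^ R) <-> R)) = T, so the formula = F.
Row P=F, Q=T, R=F, S=T: (R ^ P) = F, ((((S | Q) ^ (S -> Q)) <-> ~(R & P)) | (((Q & R) ^ R) <-> R)) = T, so the formula = T.
Row P=F, Q=F, R=T, S=T: (R ^ P) = T, ((((S | Q) ^ (S -> Q)) <-> ~(R & P)) | (((Q & R) ^ R) <-> R)) = T, so the formula = F.
Row P=F, Q=F, R=T, S=F: (R ^ P) = T, ((((S | Q) ^ (S -> Q)) <-> ~(R & P)) | (((Q & R) ^ R) <-> R)) = T, so the formula = F.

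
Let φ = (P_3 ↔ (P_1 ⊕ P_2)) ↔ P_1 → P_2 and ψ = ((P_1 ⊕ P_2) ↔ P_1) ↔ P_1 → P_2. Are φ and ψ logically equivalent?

 P_1  |  P_2  |  P_3  ||   φ   |   ψ  
 True |  True |  True || False | False
 True |  True | False ||  True | False
 True | False |  True || False | False
 True | False | False ||  True | False
False |  True |  True ||  True | False
False |  True | False || False | False
False | False |  True || False |  True
False | False | False ||  True |  True
The columns differ at P_1=True, P_2=True, P_3=False (φ=True, ψ=False), so they are not equivalent.

not equivalent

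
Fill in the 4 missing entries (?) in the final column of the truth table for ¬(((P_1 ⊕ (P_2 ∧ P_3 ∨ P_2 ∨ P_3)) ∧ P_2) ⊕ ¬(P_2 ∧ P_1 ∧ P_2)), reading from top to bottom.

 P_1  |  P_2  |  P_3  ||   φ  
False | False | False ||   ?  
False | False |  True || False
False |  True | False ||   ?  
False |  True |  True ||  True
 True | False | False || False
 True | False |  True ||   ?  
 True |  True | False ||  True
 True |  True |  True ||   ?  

Row P_1=False, P_2=False, P_3=False: ((P_1 ⊕ (P_2 ∧ P_3 ∨ P_2 ∨ P_3)) ∧ P_2) = False, ¬(P_2 ∧ P_1 ∧ P_2) = True, (((P_1 ⊕ (P_2 ∧ P_3 ∨ P_2 ∨ P_3)) ∧ P_2) ⊕ ¬(P_2 ∧ P_1 ∧ P_2)) = True, so the formula = False.
Row P_1=False, P_2=True, P_3=False: ((P_1 ⊕ (P_2 ∧ P_3 ∨ P_2 ∨ P_3)) ∧ P_2) = True, ¬(P_2 ∧ P_1 ∧ P_2) = True, (((P_1 ⊕ (P_2 ∧ P_3 ∨ P_2 ∨ P_3)) ∧ P_2) ⊕ ¬(P_2 ∧ P_1 ∧ P_2)) = False, so the formula = True.
Row P_1=True, P_2=False, P_3=True: ((P_1 ⊕ (P_2 ∧ P_3 ∨ P_2 ∨ P_3)) ∧ P_2) = False, ¬(P_2 ∧ P_1 ∧ P_2) = True, (((P_1 ⊕ (P_2 ∧ P_3 ∨ P_2 ∨ P_3)) ∧ P_2) ⊕ ¬(P_2 ∧ P_1 ∧ P_2)) = True, so the formula = False.
Row P_1=True, P_2=True, P_3=True: ((P_1 ⊕ (P_2 ∧ P_3 ∨ P_2 ∨ P_3)) ∧ P_2) = False, ¬(P_2 ∧ P_1 ∧ P_2) = False, (((P_1 ⊕ (P_2 ∧ P_3 ∨ P_2 ∨ P_3)) ∧ P_2) ⊕ ¬(P_2 ∧ P_1 ∧ P_2)) = False, so the formula = True.

False, True, False, True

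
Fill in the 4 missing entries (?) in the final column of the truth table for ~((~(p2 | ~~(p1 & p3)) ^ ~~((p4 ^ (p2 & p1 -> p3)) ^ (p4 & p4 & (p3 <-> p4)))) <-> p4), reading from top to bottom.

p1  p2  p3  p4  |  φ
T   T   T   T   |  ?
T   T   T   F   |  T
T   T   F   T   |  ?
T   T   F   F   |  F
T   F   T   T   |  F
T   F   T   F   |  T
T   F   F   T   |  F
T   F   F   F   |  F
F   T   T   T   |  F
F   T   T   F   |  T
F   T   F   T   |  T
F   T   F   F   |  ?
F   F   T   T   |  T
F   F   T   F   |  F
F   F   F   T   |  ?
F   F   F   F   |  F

F, F, T, F

Row p1=T, p2=T, p3=T, p4=T: (~(p2 | ~~(p1 & p3)) ^ ~~((p4 ^ (p2 & p1 -> p3)) ^ (p4 & p4 & (p3 <-> p4)))) = T, ((~(p2 | ~~(p1 & p3)) ^ ~~((p4 ^ (p2 & p1 -> p3)) ^ (p4 & p4 & (p3 <-> p4)))) <-> p4) = T, so the formula = F.
Row p1=T, p2=T, p3=F, p4=T: (~(p2 | ~~(p1 & p3)) ^ ~~((p4 ^ (p2 & p1 -> p3)) ^ (p4 & p4 & (p3 <-> p4)))) = T, ((~(p2 | ~~(p1 & p3)) ^ ~~((p4 ^ (p2 & p1 -> p3)) ^ (p4 & p4 & (p3 <-> p4)))) <-> p4) = T, so the formula = F.
Row p1=F, p2=T, p3=F, p4=F: (~(p2 | ~~(p1 & p3)) ^ ~~((p4 ^ (p2 & p1 -> p3)) ^ (p4 & p4 & (p3 <-> p4)))) = T, ((~(p2 | ~~(p1 & p3)) ^ ~~((p4 ^ (p2 & p1 -> p3)) ^ (p4 & p4 & (p3 <-> p4)))) <-> p4) = F, so the formula = T.
Row p1=F, p2=F, p3=F, p4=T: (~(p2 | ~~(p1 & p3)) ^ ~~((p4 ^ (p2 & p1 -> p3)) ^ (p4 & p4 & (p3 <-> p4)))) = T, ((~(p2 | ~~(p1 & p3)) ^ ~~((p4 ^ (p2 & p1 -> p3)) ^ (p4 & p4 & (p3 <-> p4)))) <-> p4) = T, so the formula = F.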